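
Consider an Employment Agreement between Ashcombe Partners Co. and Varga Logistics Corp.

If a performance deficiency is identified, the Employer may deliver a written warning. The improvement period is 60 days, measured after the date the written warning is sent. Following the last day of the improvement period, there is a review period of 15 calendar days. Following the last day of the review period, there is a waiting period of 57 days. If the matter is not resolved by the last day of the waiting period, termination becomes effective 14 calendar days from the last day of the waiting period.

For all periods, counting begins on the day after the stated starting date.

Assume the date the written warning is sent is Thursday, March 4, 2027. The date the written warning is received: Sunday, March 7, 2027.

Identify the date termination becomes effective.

July 28, 2027

The last day of the improvement period: March 4, 2027 + 60 days = May 3, 2027.
The last day of the review period: 15 calendar days after May 3, 2027 is May 18, 2027.
The last day of the waiting period: 57 calendar days after May 18, 2027 is July 14, 2027.
Adding 14 calendar days to July 14, 2027 gives July 28, 2027, which is the date termination becomes effective.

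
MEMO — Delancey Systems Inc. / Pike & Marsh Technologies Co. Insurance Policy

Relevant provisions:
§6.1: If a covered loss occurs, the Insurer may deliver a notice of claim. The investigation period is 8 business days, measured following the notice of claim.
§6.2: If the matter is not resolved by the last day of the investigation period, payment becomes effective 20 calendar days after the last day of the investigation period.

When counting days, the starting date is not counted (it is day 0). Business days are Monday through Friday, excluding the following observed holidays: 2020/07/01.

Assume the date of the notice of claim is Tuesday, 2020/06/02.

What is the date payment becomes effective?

From Tuesday, 2020/06/02, 8 business days (Jun 3, Jun 4, Jun 5, Jun 8, Jun 9, Jun 10, Jun 11, Jun 12, skipping weekends) brings us to Friday, 2020/06/12, which is the last day of the investigation period.
Adding 20 calendar days to 2020/06/12 gives 2020/07/02, which is the date payment becomes effective.

2020/07/02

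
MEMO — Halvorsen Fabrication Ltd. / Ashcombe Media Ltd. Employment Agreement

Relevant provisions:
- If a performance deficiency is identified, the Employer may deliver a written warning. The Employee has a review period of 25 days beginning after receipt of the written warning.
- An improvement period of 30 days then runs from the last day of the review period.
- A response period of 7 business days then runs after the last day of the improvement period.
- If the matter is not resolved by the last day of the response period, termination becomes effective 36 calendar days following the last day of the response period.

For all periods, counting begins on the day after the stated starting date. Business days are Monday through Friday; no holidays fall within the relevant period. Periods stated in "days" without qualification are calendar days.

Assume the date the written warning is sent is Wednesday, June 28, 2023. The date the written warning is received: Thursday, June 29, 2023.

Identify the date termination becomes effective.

October 7, 2023

Adding 25 calendar days to June 29, 2023 gives July 24, 2023, which is the last day of the review period.
The last day of the improvement period: July 24, 2023 + 30 days = August 23, 2023.
The last day of the response period: 7 business days after Wednesday, August 23, 2023, skipping weekends — Aug 24, Aug 25, Aug 28, Aug 29, Aug 30, Aug 31, Sep 1 — lands on Friday, September 1, 2023.
Adding 36 calendar days to September 1, 2023 gives October 7, 2023, which is the date termination becomes effective.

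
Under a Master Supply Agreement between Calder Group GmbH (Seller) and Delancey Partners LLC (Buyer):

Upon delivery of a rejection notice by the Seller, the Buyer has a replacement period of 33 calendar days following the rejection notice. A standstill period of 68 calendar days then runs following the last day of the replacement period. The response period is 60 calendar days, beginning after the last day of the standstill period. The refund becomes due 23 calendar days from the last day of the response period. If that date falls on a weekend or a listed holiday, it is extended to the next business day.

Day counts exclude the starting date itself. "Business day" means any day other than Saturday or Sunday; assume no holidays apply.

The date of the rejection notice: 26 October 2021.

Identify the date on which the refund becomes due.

28 April 2022

The last day of the replacement period: 33 calendar days after 26 October 2021 is 28 November 2021.
The last day of the standstill period: 68 calendar days after 28 November 2021 is 4 February 2022.
The last day of the response period: 60 calendar days after 4 February 2022 is 5 April 2022.
The date on which the refund becomes due: 5 April 2022 + 23 days = 28 April 2022. 28 April 2022 is a Thursday, so no roll-forward applies.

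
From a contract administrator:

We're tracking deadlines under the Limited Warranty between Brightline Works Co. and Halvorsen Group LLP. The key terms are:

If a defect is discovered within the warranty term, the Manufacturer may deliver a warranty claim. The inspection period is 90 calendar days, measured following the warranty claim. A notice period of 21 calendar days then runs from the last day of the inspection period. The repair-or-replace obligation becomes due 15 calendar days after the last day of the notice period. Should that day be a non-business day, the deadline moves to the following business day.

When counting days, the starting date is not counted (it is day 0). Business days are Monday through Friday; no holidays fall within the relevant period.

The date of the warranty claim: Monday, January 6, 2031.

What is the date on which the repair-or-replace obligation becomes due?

The last day of the inspection period: 90 calendar days after January 6, 2031 is April 6, 2031.
Adding 21 calendar days to April 6, 2031 gives April 27, 2031, which is the last day of the notice period.
Adding 15 calendar days to April 27, 2031 gives May 12, 2031, which is the date on which the repair-or-replace obligation becomes due. May 12, 2031 is a Monday, so no roll-forward applies.

May 12, 2031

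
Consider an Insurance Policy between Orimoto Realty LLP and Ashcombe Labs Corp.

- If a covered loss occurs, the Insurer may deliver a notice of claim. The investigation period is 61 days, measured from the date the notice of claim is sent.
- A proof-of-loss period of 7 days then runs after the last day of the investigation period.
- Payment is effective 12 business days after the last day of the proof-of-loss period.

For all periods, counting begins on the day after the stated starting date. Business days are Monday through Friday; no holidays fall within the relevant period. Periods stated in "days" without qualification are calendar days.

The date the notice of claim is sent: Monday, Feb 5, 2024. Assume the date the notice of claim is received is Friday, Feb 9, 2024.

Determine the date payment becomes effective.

Apr 30, 2024

The last day of the investigation period: 61 calendar days after Feb 5, 2024 is Apr 6, 2024.
The last day of the proof-of-loss period: 7 calendar days after Apr 6, 2024 is Apr 13, 2024.
From Saturday, Apr 13, 2024, 12 business days (Apr 15, Apr 16, Apr 17, Apr 18, …, Apr 26, Apr 29, Apr 30, skipping weekends) brings us to Tuesday, Apr 30, 2024, which is the date payment becomes effective.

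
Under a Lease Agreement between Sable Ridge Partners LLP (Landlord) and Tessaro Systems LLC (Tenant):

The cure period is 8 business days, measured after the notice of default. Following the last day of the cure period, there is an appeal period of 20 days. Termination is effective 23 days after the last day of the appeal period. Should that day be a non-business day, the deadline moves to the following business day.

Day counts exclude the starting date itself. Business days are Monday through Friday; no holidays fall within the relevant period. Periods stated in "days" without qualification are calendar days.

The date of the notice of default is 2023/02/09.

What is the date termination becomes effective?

The last day of the cure period: counting 8 business days from Thursday, 2023/02/09 (Feb 10, Feb 13, Feb 14, Feb 15, Feb 16, Feb 17, Feb 20, Feb 21, skipping weekends) reaches Tuesday, 2023/02/21.
The last day of the appeal period: 20 calendar days after 2023/02/21 is 2023/03/13.
The date termination becomes effective: 2023/03/13 + 23 days = 2023/04/05. 2023/04/05 is a Wednesday, so no roll-forward applies.

2023/04/05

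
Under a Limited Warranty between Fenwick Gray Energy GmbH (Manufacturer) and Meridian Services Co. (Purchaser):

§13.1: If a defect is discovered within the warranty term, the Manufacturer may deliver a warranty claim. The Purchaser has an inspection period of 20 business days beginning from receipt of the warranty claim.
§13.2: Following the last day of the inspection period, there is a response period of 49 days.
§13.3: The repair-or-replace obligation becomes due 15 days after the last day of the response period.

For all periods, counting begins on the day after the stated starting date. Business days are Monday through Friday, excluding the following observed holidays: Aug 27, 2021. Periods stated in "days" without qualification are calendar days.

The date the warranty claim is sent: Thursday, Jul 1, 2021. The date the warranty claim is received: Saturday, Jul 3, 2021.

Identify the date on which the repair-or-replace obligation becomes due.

From Saturday, Jul 3, 2021, 20 business days (Jul 5, Jul 6, Jul 7, Jul 8, …, Jul 28, Jul 29, Jul 30, skipping weekends) brings us to Friday, Jul 30, 2021, which is the last day of the inspection period.
Adding 49 calendar days to Jul 30, 2021 gives Sep 17, 2021, which is the last day of the response period.
The date on which the repair-or-replace obligation becomes due: 15 calendar days after Sep 17, 2021 is Oct 2, 2021.

Oct 2, 2021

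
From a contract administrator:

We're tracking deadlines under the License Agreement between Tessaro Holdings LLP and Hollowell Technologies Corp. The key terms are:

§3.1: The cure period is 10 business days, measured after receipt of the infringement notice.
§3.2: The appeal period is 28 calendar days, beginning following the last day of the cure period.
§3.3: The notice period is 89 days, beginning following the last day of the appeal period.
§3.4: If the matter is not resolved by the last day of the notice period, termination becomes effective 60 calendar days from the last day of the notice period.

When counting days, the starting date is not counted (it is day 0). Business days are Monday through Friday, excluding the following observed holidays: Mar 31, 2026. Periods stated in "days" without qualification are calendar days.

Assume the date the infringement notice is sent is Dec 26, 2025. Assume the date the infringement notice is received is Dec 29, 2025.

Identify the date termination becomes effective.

The last day of the cure period: 10 business days after Monday, Dec 29, 2025, skipping weekends — Dec 30, Dec 31, Jan 1, Jan 2, Jan 5, Jan 6, Jan 7, Jan 8, Jan 9, Jan 12 — lands on Monday, Jan 12, 2026.
The last day of the appeal period: 28 calendar days after Jan 12, 2026 is Feb 9, 2026.
The last day of the notice period: Feb 9, 2026 + 89 days = May 9, 2026.
The date termination becomes effective: 60 calendar days after May 9, 2026 is Jul 8, 2026.

Jul 8, 2026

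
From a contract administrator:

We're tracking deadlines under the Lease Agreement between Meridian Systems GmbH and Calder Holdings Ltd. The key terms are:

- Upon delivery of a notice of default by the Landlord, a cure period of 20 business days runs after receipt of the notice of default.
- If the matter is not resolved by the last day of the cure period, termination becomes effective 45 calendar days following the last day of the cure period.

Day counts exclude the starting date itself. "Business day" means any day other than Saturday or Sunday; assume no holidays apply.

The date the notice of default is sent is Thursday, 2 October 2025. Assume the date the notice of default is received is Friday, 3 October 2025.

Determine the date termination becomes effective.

The last day of the cure period: counting 20 business days from Friday, 3 October 2025 (Oct 6, Oct 7, Oct 8, Oct 9, …, Oct 29, Oct 30, Oct 31, skipping weekends) reaches Friday, 31 October 2025.
The date termination becomes effective: 31 October 2025 + 45 days = 15 December 2025.

15 December 2025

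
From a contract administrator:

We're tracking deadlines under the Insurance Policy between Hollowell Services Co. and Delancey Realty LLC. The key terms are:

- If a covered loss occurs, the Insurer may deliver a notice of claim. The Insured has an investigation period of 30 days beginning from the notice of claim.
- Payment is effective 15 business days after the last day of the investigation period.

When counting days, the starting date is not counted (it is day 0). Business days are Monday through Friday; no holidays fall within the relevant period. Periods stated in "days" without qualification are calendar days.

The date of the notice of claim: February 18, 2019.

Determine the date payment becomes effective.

April 10, 2019

The last day of the investigation period: February 18, 2019 + 30 days = March 20, 2019.
The date payment becomes effective: 15 business days after Wednesday, March 20, 2019, skipping weekends — Mar 21, Mar 22, Mar 25, Mar 26, …, Apr 8, Apr 9, Apr 10 — lands on Wednesday, April 10, 2019.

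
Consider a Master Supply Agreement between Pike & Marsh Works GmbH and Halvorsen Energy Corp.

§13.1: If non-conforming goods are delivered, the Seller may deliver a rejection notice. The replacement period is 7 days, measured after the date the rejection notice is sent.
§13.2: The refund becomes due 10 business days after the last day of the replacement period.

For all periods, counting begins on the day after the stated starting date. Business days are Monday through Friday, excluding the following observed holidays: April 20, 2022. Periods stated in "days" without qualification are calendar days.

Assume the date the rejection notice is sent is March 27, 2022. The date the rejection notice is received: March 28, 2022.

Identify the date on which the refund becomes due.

Adding 7 calendar days to March 27, 2022 gives April 3, 2022, which is the last day of the replacement period.
From Sunday, April 3, 2022, 10 business days (Apr 4, Apr 5, Apr 6, Apr 7, Apr 8, Apr 11, Apr 12, Apr 13, Apr 14, Apr 15, skipping weekends) brings us to Friday, April 15, 2022, which is the date on which the refund becomes due.

April 15, 2022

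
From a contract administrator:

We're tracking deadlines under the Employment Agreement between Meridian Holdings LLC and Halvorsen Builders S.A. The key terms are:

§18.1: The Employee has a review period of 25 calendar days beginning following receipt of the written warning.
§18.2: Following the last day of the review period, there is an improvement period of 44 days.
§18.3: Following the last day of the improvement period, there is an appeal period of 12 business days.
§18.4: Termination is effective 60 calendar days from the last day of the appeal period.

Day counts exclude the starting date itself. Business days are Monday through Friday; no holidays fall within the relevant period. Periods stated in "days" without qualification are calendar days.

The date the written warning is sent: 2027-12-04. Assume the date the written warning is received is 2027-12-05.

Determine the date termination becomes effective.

2028-04-29

Adding 25 calendar days to 2027-12-05 gives 2027-12-30, which is the last day of the review period.
The last day of the improvement period: 44 calendar days after 2027-12-30 is 2028-02-12.
The last day of the appeal period: 12 business days after Saturday, 2028-02-12, skipping weekends — Feb 14, Feb 15, Feb 16, Feb 17, …, Feb 25, Feb 28, Feb 29 — lands on Tuesday, 2028-02-29.
The date termination becomes effective: 2028-02-29 + 60 days = 2028-04-29.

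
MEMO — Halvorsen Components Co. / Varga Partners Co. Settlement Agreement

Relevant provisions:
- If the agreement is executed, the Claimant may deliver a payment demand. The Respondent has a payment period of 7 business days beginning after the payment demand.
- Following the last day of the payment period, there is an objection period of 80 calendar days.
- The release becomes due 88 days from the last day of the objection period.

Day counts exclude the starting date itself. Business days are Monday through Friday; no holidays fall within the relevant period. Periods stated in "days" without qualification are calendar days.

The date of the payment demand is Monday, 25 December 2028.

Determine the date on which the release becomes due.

The last day of the payment period: 7 business days after Monday, 25 December 2028, skipping weekends — Dec 26, Dec 27, Dec 28, Dec 29, Jan 1, Jan 2, Jan 3 — lands on Wednesday, 3 January 2029.
The last day of the objection period: 3 January 2029 + 80 days = 24 March 2029.
Adding 88 calendar days to 24 March 2029 gives 20 June 2029, which is the date on which the release becomes due.

20 June 2029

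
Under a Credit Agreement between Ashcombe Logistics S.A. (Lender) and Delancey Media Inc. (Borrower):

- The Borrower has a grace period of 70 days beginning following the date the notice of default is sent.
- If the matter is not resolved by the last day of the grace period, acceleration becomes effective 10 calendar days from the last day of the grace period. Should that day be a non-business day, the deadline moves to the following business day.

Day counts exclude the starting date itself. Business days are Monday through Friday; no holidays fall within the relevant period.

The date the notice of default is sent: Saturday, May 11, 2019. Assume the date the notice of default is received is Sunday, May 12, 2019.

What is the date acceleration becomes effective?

The last day of the grace period: May 11, 2019 + 70 days = Jul 20, 2019.
The date acceleration becomes effective: 10 calendar days after Jul 20, 2019 is Jul 30, 2019. Jul 30, 2019 is a Tuesday, so no roll-forward applies.

Jul 30, 2019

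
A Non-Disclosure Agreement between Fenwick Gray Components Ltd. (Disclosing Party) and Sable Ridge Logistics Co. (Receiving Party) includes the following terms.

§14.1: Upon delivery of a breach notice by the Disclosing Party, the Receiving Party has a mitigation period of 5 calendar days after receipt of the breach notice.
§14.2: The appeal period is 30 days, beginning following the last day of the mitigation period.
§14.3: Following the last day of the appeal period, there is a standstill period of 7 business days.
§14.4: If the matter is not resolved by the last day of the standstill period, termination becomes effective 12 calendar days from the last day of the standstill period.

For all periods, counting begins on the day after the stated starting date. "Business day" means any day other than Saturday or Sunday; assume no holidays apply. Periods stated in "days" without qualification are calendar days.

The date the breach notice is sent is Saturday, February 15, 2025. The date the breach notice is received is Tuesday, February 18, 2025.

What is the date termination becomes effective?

April 15, 2025

The last day of the mitigation period: February 18, 2025 + 5 days = February 23, 2025.
Adding 30 calendar days to February 23, 2025 gives March 25, 2025, which is the last day of the appeal period.
The last day of the standstill period: counting 7 business days from Tuesday, March 25, 2025 (Mar 26, Mar 27, Mar 28, Mar 31, Apr 1, Apr 2, Apr 3, skipping weekends) reaches Thursday, April 3, 2025.
The date termination becomes effective: April 3, 2025 + 12 days = April 15, 2025.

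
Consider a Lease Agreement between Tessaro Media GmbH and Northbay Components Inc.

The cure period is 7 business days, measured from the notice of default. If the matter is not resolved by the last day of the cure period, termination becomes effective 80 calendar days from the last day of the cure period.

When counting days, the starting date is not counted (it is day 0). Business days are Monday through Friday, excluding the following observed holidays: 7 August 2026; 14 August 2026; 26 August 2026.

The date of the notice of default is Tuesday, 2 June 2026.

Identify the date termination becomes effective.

The last day of the cure period: 7 business days after Tuesday, 2 June 2026, skipping weekends — Jun 3, Jun 4, Jun 5, Jun 8, Jun 9, Jun 10, Jun 11 — lands on Thursday, 11 June 2026.
The date termination becomes effective: 80 calendar days after 11 June 2026 is 30 August 2026.

30 August 2026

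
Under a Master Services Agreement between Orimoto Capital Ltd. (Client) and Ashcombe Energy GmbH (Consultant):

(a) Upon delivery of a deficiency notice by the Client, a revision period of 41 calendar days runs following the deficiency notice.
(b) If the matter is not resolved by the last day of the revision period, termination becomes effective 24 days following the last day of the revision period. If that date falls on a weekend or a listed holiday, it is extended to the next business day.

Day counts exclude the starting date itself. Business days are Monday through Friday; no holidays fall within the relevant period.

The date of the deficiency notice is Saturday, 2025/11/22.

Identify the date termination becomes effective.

2026/01/26

The last day of the revision period: 41 calendar days after 2025/11/22 is 2026/01/02.
Adding 24 calendar days to 2026/01/02 gives 2026/01/26, which is the date termination becomes effective. 2026/01/26 is a Monday, so no roll-forward applies.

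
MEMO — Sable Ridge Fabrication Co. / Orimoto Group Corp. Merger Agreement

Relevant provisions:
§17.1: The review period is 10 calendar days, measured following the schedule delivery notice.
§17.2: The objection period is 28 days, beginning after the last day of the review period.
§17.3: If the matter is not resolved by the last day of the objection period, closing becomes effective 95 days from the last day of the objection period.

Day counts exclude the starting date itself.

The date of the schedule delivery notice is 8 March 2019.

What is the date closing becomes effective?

19 July 2019

The last day of the review period: 8 March 2019 + 10 days = 18 March 2019.
The last day of the objection period: 18 March 2019 + 28 days = 15 April 2019.
Adding 95 calendar days to 15 April 2019 gives 19 July 2019, which is the date closing becomes effective.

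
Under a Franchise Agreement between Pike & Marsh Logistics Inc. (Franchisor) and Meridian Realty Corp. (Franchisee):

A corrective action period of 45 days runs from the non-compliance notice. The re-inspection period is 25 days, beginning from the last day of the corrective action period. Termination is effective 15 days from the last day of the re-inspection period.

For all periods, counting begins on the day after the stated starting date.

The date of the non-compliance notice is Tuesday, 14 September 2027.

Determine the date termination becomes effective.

8 December 2027

The last day of the corrective action period: 45 calendar days after 14 September 2027 is 29 October 2027.
The last day of the re-inspection period: 25 calendar days after 29 October 2027 is 23 November 2027.
Adding 15 calendar days to 23 November 2027 gives 8 December 2027, which is the date termination becomes effective.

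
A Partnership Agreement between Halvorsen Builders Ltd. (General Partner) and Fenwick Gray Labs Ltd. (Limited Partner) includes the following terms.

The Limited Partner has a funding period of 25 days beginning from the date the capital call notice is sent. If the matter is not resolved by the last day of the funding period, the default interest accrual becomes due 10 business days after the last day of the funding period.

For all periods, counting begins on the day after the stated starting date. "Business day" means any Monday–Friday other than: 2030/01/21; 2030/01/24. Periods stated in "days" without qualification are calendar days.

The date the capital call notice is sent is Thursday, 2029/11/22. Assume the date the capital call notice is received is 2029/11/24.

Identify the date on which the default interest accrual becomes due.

The last day of the funding period: 25 calendar days after 2029/11/22 is 2029/12/17.
The date on which the default interest accrual becomes due: 10 business days after Monday, 2029/12/17, skipping weekends — Dec 18, Dec 19, Dec 20, Dec 21, Dec 24, Dec 25, Dec 26, Dec 27, Dec 28, Dec 31 — lands on Monday, 2029/12/31.

2029/12/31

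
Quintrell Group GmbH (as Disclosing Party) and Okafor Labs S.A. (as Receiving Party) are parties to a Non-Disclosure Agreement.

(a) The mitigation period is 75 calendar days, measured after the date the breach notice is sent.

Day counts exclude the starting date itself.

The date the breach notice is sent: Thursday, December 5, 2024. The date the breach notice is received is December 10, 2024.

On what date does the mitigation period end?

Adding 75 calendar days to December 5, 2024 gives February 18, 2025, which is the last day of the mitigation period.

February 18, 2025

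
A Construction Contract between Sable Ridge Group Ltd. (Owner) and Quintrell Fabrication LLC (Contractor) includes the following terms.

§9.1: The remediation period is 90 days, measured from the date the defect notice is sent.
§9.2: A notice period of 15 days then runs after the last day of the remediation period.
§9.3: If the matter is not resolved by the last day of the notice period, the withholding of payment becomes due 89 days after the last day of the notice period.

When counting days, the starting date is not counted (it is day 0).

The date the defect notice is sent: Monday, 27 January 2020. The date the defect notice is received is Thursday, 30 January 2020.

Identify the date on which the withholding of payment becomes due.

8 August 2020

Adding 90 calendar days to 27 January 2020 gives 26 April 2020, which is the last day of the remediation period.
The last day of the notice period: 15 calendar days after 26 April 2020 is 11 May 2020.
The date on which the withholding of payment becomes due: 89 calendar days after 11 May 2020 is 8 August 2020.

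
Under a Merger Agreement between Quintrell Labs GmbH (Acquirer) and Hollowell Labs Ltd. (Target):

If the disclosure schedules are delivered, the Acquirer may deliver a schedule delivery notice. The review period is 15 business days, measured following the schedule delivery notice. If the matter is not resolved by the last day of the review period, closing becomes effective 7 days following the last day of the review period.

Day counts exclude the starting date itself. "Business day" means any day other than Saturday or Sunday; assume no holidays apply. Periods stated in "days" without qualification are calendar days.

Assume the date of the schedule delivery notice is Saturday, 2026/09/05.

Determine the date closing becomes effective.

The last day of the review period: counting 15 business days from Saturday, 2026/09/05 (Sep 7, Sep 8, Sep 9, Sep 10, …, Sep 23, Sep 24, Sep 25, skipping weekends) reaches Friday, 2026/09/25.
Adding 7 calendar days to 2026/09/25 gives 2026/10/02, which is the date closing becomes effective.

2026/10/02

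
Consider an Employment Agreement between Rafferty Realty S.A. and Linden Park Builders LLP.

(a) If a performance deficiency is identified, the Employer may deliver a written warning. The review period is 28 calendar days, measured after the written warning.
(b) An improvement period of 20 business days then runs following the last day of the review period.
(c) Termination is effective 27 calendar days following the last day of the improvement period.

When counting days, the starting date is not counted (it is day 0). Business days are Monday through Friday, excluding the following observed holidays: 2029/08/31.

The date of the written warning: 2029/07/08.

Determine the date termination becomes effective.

2029/09/30

Adding 28 calendar days to 2029/07/08 gives 2029/08/05, which is the last day of the review period.
The last day of the improvement period: counting 20 business days from Sunday, 2029/08/05 (Aug 6, Aug 7, Aug 8, Aug 9, …, Aug 29, Aug 30, Sep 3, skipping weekends and the listed holiday on Aug 31) reaches Monday, 2029/09/03.
Adding 27 calendar days to 2029/09/03 gives 2029/09/30, which is the date termination becomes effective.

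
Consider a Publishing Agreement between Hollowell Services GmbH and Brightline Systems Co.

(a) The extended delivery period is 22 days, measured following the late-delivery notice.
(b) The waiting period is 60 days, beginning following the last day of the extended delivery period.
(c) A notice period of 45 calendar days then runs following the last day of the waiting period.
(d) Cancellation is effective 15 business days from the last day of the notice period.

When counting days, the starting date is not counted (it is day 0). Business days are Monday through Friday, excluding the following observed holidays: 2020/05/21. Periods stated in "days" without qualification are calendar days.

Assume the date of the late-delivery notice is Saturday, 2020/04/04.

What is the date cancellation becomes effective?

The last day of the extended delivery period: 22 calendar days after 2020/04/04 is 2020/04/26.
Adding 60 calendar days to 2020/04/26 gives 2020/06/25, which is the last day of the waiting period.
The last day of the notice period: 45 calendar days after 2020/06/25 is 2020/08/09.
The date cancellation becomes effective: counting 15 business days from Sunday, 2020/08/09 (Aug 10, Aug 11, Aug 12, Aug 13, …, Aug 26, Aug 27, Aug 28, skipping weekends) reaches Friday, 2020/08/28.

2020/08/28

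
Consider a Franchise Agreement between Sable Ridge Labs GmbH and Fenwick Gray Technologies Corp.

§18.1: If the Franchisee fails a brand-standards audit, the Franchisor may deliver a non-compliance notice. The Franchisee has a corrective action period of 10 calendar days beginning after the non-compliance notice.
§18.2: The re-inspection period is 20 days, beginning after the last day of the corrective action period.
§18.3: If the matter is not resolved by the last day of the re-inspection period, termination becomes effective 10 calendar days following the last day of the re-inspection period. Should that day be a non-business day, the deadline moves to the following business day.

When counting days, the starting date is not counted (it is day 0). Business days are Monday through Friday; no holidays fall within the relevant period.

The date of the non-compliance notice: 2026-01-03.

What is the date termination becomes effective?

2026-02-12

The last day of the corrective action period: 10 calendar days after 2026-01-03 is 2026-01-13.
The last day of the re-inspection period: 2026-01-13 + 20 days = 2026-02-02.
Adding 10 calendar days to 2026-02-02 gives 2026-02-12, which is the date termination becomes effective. 2026-02-12 is a Thursday, so no roll-forward applies.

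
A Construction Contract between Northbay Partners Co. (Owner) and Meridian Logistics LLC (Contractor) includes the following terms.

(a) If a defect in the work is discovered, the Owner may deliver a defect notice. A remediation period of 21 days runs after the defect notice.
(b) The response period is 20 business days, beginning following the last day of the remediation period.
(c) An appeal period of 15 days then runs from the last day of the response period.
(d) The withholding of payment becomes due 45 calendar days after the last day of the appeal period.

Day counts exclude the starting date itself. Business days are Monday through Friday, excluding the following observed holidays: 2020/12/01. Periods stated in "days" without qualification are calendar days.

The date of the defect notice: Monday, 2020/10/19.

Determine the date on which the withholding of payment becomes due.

2021/02/06

The last day of the remediation period: 21 calendar days after 2020/10/19 is 2020/11/09.
From Monday, 2020/11/09, 20 business days (Nov 10, Nov 11, Nov 12, Nov 13, …, Dec 4, Dec 7, Dec 8, skipping weekends and the listed holiday on Dec 1) brings us to Tuesday, 2020/12/08, which is the last day of the response period.
The last day of the appeal period: 2020/12/08 + 15 days = 2020/12/23.
The date on which the withholding of payment becomes due: 45 calendar days after 2020/12/23 is 2021/02/06.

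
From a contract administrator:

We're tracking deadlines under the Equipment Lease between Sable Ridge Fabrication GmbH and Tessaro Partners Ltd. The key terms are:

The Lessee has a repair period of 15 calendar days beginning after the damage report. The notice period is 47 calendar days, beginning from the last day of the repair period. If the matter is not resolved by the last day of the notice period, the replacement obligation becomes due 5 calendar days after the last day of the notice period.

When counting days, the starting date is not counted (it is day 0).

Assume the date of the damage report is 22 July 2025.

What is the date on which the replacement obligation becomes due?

27 September 2025

Adding 15 calendar days to 22 July 2025 gives 6 August 2025, which is the last day of the repair period.
Adding 47 calendar days to 6 August 2025 gives 22 September 2025, which is the last day of the notice period.
Adding 5 calendar days to 22 September 2025 gives 27 September 2025, which is the date on which the replacement obligation becomes due.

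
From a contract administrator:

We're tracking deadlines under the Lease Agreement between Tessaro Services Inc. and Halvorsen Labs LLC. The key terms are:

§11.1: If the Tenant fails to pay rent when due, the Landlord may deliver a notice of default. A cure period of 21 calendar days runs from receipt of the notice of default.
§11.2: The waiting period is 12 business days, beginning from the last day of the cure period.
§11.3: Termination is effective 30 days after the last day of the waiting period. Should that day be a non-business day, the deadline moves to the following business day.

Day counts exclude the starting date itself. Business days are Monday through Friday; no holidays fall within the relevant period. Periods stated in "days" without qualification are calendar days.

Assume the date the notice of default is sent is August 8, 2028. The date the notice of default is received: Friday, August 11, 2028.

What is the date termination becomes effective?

October 19, 2028

Adding 21 calendar days to August 11, 2028 gives September 1, 2028, which is the last day of the cure period.
The last day of the waiting period: 12 business days after Friday, September 1, 2028, skipping weekends — Sep 4, Sep 5, Sep 6, Sep 7, …, Sep 15, Sep 18, Sep 19 — lands on Tuesday, September 19, 2028.
The date termination becomes effective: 30 calendar days after September 19, 2028 is October 19, 2028. October 19, 2028 is a Thursday, so no roll-forward applies.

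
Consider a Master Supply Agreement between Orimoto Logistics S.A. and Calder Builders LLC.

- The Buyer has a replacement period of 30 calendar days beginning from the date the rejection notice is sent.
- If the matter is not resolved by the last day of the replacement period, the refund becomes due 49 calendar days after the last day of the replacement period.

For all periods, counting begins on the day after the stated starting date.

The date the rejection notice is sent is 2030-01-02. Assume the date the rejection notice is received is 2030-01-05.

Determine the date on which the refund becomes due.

2030-03-22

The last day of the replacement period: 30 calendar days after 2030-01-02 is 2030-02-01.
The date on which the refund becomes due: 2030-02-01 + 49 days = 2030-03-22.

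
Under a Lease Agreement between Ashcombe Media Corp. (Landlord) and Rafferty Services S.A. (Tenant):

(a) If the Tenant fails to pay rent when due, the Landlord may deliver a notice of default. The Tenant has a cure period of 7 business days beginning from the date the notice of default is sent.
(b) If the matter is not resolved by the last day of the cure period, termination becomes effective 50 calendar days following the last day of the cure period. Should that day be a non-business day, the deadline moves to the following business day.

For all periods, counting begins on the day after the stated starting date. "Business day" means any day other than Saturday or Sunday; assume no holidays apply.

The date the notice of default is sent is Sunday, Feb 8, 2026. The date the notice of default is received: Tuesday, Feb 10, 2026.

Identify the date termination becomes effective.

The last day of the cure period: counting 7 business days from Sunday, Feb 8, 2026 (Feb 9, Feb 10, Feb 11, Feb 12, Feb 13, Feb 16, Feb 17, skipping weekends) reaches Tuesday, Feb 17, 2026.
The date termination becomes effective: Feb 17, 2026 + 50 days = Apr 8, 2026. Apr 8, 2026 is a Wednesday, so no roll-forward applies.

Apr 8, 2026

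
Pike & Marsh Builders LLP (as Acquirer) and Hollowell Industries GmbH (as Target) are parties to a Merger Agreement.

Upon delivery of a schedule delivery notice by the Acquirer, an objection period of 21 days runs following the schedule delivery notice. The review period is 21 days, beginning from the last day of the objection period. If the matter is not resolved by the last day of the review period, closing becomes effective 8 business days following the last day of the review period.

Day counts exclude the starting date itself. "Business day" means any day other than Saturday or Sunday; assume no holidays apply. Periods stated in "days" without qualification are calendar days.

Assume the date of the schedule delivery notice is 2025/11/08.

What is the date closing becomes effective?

Adding 21 calendar days to 2025/11/08 gives 2025/11/29, which is the last day of the objection period.
The last day of the review period: 21 calendar days after 2025/11/29 is 2025/12/20.
The date closing becomes effective: 8 business days after Saturday, 2025/12/20, skipping weekends — Dec 22, Dec 23, Dec 24, Dec 25, Dec 26, Dec 29, Dec 30, Dec 31 — lands on Wednesday, 2025/12/31.

2025/12/31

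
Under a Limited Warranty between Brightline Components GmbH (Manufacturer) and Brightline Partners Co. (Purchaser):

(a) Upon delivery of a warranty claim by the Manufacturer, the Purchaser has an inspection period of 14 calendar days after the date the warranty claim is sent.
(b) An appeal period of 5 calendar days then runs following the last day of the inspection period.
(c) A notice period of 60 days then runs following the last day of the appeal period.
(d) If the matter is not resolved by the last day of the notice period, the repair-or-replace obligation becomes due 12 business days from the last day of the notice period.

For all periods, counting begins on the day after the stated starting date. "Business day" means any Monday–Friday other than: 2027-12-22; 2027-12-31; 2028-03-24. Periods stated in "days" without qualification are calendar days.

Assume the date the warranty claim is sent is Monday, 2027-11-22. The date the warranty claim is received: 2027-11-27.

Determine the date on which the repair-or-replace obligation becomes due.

The last day of the inspection period: 14 calendar days after 2027-11-22 is 2027-12-06.
Adding 5 calendar days to 2027-12-06 gives 2027-12-11, which is the last day of the appeal period.
The last day of the notice period: 2027-12-11 + 60 days = 2028-02-09.
The date on which the repair-or-replace obligation becomes due: 12 business days after Wednesday, 2028-02-09, skipping weekends — Feb 10, Feb 11, Feb 14, Feb 15, …, Feb 23, Feb 24, Feb 25 — lands on Friday, 2028-02-25.

2028-02-25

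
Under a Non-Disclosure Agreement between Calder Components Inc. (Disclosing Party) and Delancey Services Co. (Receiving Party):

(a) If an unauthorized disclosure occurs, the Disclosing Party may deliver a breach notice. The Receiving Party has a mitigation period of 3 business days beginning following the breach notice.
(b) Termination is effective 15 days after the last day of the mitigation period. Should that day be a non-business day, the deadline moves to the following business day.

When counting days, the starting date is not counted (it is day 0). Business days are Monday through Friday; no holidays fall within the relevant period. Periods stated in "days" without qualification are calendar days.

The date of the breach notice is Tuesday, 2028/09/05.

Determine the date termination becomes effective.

2028/09/25

From Tuesday, 2028/09/05, 3 business days (Sep 6, Sep 7, Sep 8, skipping weekends) brings us to Friday, 2028/09/08, which is the last day of the mitigation period.
The date termination becomes effective: 2028/09/08 + 15 days = 2028/09/23. That falls on a Saturday, so it rolls to the next business day, Monday, 2028/09/25.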